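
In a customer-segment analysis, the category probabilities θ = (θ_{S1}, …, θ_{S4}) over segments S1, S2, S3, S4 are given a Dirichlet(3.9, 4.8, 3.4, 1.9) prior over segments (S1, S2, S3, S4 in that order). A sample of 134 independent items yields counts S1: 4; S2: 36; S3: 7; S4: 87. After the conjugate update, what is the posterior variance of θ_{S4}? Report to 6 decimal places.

0.001610

The Dirichlet prior is conjugate to the Multinomial likelihood: each posterior αⱼ = prior αⱼ + observed count nⱼ.
Posterior concentration: (7.9, 40.8, 10.4, 88.9), total = 148.0.
Var[θ_j] = α_j(Σα−α_j)/((Σα)²(Σα+1)) = 88.9·59.1/(148.0²·149.0) = 0.001610.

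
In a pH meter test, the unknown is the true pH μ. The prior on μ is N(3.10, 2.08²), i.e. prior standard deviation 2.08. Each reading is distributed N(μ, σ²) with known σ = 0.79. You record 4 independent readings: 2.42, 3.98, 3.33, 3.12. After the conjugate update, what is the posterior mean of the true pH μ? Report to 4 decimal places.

3.2086

For Normal data with known variance σ², a Normal(μ₀, σ₀²) prior on μ is conjugate. Posterior precision = 1/σ₀² + n/σ²; posterior mean is the precision-weighted average of μ₀ and x̄.
Σxᵢ = 2.42 + 3.98 + 3.33 + 3.12 = 12.85, so n·x̄ = 12.85.
σ₀² = 2.08² = 4.3264, σ² = 0.79² = 0.6241; σ² + n·σ₀² = 0.6241 + 4·4.3264 = 17.9297.
Posterior mean = (μ₀/σ₀² + n·x̄/σ²)/(1/σ₀² + n/σ²) = (σ²·μ₀ + σ₀²·n·x̄)/(σ² + n·σ₀²) = (0.6241·3.10 + 4.3264·12.85)/17.9297 = 57.52895/17.9297 = 3.2086.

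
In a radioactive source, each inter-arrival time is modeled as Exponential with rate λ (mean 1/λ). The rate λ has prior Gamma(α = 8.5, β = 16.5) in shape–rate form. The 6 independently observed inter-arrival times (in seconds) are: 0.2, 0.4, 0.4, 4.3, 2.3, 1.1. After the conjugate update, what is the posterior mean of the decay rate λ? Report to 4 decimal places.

With a Gamma(shape α, rate β) prior on the exponential rate λ, the posterior after n observations with total T = Σxᵢ is Gamma(α+n, β+T).
Sum of observations T = 8.7 seconds; n = 6.
Posterior: Gamma(8.5+6, 16.5+8.7) = Gamma(14.5, 25.2).
Posterior mean of λ = α/β = 14.5/25.2 = 0.5754.

0.5754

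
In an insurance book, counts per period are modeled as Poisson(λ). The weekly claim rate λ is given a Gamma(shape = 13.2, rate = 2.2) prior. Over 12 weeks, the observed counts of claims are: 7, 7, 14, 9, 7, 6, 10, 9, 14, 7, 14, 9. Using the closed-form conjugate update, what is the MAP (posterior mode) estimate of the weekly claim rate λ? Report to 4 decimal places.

With a Gamma(shape α, rate β) prior, the Poisson likelihood is conjugate: the posterior is Gamma(α + ΣXᵢ, β + n).
Sum of counts S = 113 over n = 12 weeks.
Posterior: Gamma(α+S, β+n) = Gamma(13.2+113, 2.2+12) = Gamma(126.2, 14.2).
Mode of Gamma(α,β) for α≥1 is (α−1)/β = 125.2/14.2 = 8.8169.

8.8169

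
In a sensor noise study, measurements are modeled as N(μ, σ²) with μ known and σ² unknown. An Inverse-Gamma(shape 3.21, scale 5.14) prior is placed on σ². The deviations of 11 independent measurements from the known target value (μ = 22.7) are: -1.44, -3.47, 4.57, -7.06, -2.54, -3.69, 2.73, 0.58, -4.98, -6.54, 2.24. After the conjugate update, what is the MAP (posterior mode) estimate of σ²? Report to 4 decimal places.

10.0705

With known mean μ and an Inverse-Gamma(α, β) prior on σ², the Normal likelihood is conjugate: posterior is Inv-Gamma(α + n/2, β + Σ(xᵢ−μ)²/2).
Σ(xᵢ−μ)² = (-1.44)² + (-3.47)² + (4.57)² + (-7.06)² + (-2.54)² + (-3.69)² + (2.73)² + (0.58)² + (-4.98)² + (-6.54)² + (2.24)² = 185.2896.
Posterior: Inv-Gamma(3.21 + 11/2, 5.14 + 185.2896/2) = Inv-Gamma(8.71, 97.78480).
Mode = β/(α+1) = 97.78480/9.71 = 10.0705.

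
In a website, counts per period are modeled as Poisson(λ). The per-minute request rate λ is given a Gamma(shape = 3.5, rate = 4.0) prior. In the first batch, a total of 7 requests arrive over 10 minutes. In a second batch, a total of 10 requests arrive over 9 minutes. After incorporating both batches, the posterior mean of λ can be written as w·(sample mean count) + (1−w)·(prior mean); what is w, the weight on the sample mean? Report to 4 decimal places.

With a Gamma(shape α, rate β) prior, the Poisson likelihood is conjugate: the posterior is Gamma(α + ΣXᵢ, β + n).
Total number of minutes: n = 10 + 9 = 19.
Posterior mean = (α₀+S)/(β₀+n) = [n/(β₀+n)]·(S/n) + [β₀/(β₀+n)]·(α₀/β₀), so only n and β₀ enter the weight.
Weight on data w = n/(β₀+n) = 19/(4.0+19) = 19/23.0 = 0.8261.

0.8261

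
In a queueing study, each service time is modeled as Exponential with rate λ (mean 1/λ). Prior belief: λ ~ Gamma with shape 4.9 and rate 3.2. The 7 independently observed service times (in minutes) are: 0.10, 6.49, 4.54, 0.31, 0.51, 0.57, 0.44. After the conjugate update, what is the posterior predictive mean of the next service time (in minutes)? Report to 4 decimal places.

With a Gamma(shape α, rate β) prior on the exponential rate λ, the posterior after n observations with total T = Σxᵢ is Gamma(α+n, β+T).
Sum of observations T = 12.96 minutes; n = 7.
Posterior: Gamma(4.9+7, 3.2+12.96) = Gamma(11.9, 16.16).
The predictive distribution for the next observation is Lomax; its mean is β/(α−1) = 16.16/10.9 = 1.4826.

1.4826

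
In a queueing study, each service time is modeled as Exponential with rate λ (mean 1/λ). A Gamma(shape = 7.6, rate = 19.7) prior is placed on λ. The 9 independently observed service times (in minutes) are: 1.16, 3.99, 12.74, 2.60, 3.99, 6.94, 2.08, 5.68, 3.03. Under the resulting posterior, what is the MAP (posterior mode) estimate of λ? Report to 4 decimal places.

With a Gamma(shape α, rate β) prior on the exponential rate λ, the posterior after n observations with total T = Σxᵢ is Gamma(α+n, β+T).
Sum of observations T = 42.21 minutes; n = 9.
Posterior: Gamma(7.6+9, 19.7+42.21) = Gamma(16.6, 61.91).
Mode = (α−1)/β = 0.2520.

0.2520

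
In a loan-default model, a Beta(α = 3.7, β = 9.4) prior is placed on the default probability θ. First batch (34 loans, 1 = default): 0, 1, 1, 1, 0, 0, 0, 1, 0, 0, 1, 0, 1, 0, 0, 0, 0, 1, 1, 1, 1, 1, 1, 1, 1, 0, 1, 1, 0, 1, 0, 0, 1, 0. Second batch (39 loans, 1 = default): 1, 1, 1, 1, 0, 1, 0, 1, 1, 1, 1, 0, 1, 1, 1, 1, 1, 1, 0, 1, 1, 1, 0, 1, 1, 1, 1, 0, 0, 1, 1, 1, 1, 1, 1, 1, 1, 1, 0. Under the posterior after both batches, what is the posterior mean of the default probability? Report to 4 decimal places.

The Beta prior is conjugate to a Binomial/Bernoulli likelihood; the update adds successes to α and failures to β.
After batch 1: Beta(3.7+18, 9.4+16) = Beta(21.7, 25.4).
After batch 2: Beta(21.7+31, 25.4+8) = Beta(52.7, 33.4).
Posterior mean = α/(α+β) = 52.7/86.1 = 0.6121.

0.6121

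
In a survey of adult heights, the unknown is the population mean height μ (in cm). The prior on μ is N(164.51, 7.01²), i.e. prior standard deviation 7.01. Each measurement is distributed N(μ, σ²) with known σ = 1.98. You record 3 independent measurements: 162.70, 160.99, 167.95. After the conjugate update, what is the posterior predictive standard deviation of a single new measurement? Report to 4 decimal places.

For Normal data with known variance σ², a Normal(μ₀, σ₀²) prior on μ is conjugate. Posterior precision = 1/σ₀² + n/σ²; posterior mean is the precision-weighted average of μ₀ and x̄.
σ₀² = 7.01² = 49.1401, σ² = 1.98² = 3.9204; σ² + n·σ₀² = 3.9204 + 3·49.1401 = 151.3407.
Posterior precision = 1/σ₀² + n/σ² = 1/49.1401 + 3/3.9204 = (σ² + n·σ₀²)/(σ₀²σ²) = 151.3407/(49.1401·3.9204); posterior variance σₙ² = σ₀²σ²/(σ² + n·σ₀²) = 49.1401·3.9204/151.3407 = 1.272948.
Predictive variance for one new observation = σₙ² + σ² = 49.1401·3.9204/151.3407 + 3.9204 = σ²·(σ₀² + 151.3407)/151.3407 = 3.9204·200.4808/151.3407 = 5.193348; SD = √(3.9204·200.4808/151.3407) = 2.2789.

2.2789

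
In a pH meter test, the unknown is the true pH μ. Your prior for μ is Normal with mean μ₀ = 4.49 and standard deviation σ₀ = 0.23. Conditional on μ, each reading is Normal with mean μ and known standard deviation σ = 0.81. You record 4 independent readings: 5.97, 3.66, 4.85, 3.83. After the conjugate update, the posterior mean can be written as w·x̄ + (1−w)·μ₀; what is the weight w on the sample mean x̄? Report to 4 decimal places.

0.2439

For Normal data with known variance σ², a Normal(μ₀, σ₀²) prior on μ is conjugate. Posterior precision = 1/σ₀² + n/σ²; posterior mean is the precision-weighted average of μ₀ and x̄.
σ₀² = 0.23² = 0.0529, σ² = 0.81² = 0.6561. Prior precision 1/σ₀² = 1/0.0529; data precision n/σ² = 4/0.6561.
w = (n/σ²)/(1/σ₀² + n/σ²) = n·σ₀²/(σ² + n·σ₀²) = 4·0.0529/(0.6561 + 4·0.0529) = 0.2116/0.8677 = 0.2439.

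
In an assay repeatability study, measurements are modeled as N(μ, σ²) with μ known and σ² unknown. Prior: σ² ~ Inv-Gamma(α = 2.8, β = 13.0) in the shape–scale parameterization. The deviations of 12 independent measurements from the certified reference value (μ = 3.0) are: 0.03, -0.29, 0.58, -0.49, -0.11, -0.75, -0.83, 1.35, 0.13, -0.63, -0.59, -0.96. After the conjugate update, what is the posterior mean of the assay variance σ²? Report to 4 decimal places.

With known mean μ and an Inverse-Gamma(α, β) prior on σ², the Normal likelihood is conjugate: posterior is Inv-Gamma(α + n/2, β + Σ(xᵢ−μ)²/2).
Σ(xᵢ−μ)² = (0.03)² + (-0.29)² + (0.58)² + (-0.49)² + (-0.11)² + (-0.75)² + (-0.83)² + (1.35)² + (0.13)² + (-0.63)² + (-0.59)² + (-0.96)² = 5.4310.
Posterior: Inv-Gamma(2.8 + 12/2, 13.0 + 5.4310/2) = Inv-Gamma(8.80, 15.71550).
E[σ²|data] = β/(α−1) = 15.71550/7.80 = 2.0148.

2.0148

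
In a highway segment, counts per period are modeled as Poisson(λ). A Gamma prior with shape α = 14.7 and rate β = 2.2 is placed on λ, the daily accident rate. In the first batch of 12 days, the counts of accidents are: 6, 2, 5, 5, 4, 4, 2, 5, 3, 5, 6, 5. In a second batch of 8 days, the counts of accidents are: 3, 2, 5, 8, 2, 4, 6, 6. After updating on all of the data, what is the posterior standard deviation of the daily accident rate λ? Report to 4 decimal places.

With a Gamma(shape α, rate β) prior, the Poisson likelihood is conjugate: the posterior is Gamma(α + ΣXᵢ, β + n).
Batch 1: sum of counts S = 52 over n = 12 days.
After batch 1: Gamma(α+S, β+n) = Gamma(14.7+52, 2.2+12) = Gamma(66.7, 14.2).
Batch 2: sum of counts S = 36 over n = 8 days.
After batch 2: Gamma(α+S, β+n) = Gamma(66.7+36, 14.2+8) = Gamma(102.7, 22.2).
SD = √α/β = √102.7/22.2 = 0.4565.

0.4565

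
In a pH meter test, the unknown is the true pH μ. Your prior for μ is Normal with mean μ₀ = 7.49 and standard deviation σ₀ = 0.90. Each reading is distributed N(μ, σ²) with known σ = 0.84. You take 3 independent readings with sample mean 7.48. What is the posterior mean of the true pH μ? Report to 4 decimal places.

7.4823

For Normal data with known variance σ², a Normal(μ₀, σ₀²) prior on μ is conjugate. Posterior precision = 1/σ₀² + n/σ²; posterior mean is the precision-weighted average of μ₀ and x̄.
n·x̄ = 3·7.48 = 22.44.
σ₀² = 0.90² = 0.81, σ² = 0.84² = 0.7056; σ² + n·σ₀² = 0.7056 + 3·0.81 = 3.1356.
Posterior mean = (μ₀/σ₀² + n·x̄/σ²)/(1/σ₀² + n/σ²) = (σ²·μ₀ + σ₀²·n·x̄)/(σ² + n·σ₀²) = (0.7056·7.49 + 0.81·22.44)/3.1356 = 23.461344/3.1356 = 7.4823.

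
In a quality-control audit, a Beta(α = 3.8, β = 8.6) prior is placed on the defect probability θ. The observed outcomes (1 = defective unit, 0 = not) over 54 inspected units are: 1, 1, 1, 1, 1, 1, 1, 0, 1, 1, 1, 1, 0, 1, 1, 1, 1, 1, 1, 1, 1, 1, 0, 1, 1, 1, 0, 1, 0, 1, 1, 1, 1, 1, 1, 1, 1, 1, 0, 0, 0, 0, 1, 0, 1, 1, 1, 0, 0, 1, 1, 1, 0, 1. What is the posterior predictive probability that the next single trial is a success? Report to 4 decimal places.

The Beta prior is conjugate to a Binomial/Bernoulli likelihood; the update adds successes to α and failures to β.
Posterior: Beta(α+k, β+n−k) = Beta(3.8+41, 8.6+13) = Beta(44.8, 21.6).
For a single future Bernoulli trial, P(success | data) = α/(α+β) = 0.6747.

0.6747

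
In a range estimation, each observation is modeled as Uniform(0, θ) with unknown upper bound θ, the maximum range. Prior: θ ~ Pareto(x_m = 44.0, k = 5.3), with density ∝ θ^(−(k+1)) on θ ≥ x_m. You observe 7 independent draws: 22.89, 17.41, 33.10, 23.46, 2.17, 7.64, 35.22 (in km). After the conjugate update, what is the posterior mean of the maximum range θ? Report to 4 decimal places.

47.8938

A Pareto(scale x_m, shape k) prior on the upper bound θ of Uniform(0, θ) is conjugate: posterior is Pareto(max(x_m, max xᵢ), k + n).
Sample maximum = 35.22; prior scale x_m = 44.0 → posterior scale = max = 44.00.
Posterior shape = 5.3 + 7 = 12.3.
E[θ|data] = k·x_m/(k−1) = 12.3·44.00/11.3 = 47.8938.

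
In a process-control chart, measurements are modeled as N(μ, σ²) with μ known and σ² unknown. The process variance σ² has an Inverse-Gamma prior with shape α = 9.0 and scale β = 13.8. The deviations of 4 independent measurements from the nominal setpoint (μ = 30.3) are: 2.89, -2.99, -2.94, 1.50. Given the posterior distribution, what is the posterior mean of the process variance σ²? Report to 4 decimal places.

With known mean μ and an Inverse-Gamma(α, β) prior on σ², the Normal likelihood is conjugate: posterior is Inv-Gamma(α + n/2, β + Σ(xᵢ−μ)²/2).
Σ(xᵢ−μ)² = (2.89)² + (-2.99)² + (-2.94)² + (1.50)² = 28.1858.
Posterior: Inv-Gamma(9.0 + 4/2, 13.8 + 28.1858/2) = Inv-Gamma(11.00, 27.89290).
E[σ²|data] = β/(α−1) = 27.89290/10.00 = 2.7893.

2.7893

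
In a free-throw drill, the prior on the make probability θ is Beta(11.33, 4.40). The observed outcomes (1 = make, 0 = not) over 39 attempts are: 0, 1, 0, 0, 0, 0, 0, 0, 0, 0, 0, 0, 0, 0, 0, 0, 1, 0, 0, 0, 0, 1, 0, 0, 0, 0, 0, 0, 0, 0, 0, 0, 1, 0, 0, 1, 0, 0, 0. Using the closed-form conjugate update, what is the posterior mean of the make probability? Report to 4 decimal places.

0.2984

The Beta prior is conjugate to a Binomial/Bernoulli likelihood; the update adds successes to α and failures to β.
Posterior: Beta(α+k, β+n−k) = Beta(11.33+5, 4.40+34) = Beta(16.33, 38.40).
Posterior mean = α/(α+β) = 16.33/54.73 = 0.2984.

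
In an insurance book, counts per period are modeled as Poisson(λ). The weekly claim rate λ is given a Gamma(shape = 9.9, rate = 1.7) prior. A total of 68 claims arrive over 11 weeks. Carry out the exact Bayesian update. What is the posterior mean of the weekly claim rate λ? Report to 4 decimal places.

With a Gamma(shape α, rate β) prior, the Poisson likelihood is conjugate: the posterior is Gamma(α + ΣXᵢ, β + n).
Posterior: Gamma(α+S, β+n) = Gamma(9.9+68, 1.7+11) = Gamma(77.9, 12.7).
Posterior mean = α/β = 77.9/12.7 = 6.1339.

6.1339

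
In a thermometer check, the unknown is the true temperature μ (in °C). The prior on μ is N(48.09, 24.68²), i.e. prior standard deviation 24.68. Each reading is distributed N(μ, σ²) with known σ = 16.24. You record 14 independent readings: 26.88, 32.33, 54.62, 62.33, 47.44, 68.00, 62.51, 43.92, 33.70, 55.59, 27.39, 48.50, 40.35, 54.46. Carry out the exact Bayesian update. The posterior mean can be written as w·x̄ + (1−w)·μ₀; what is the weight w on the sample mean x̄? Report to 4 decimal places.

0.9700

For Normal data with known variance σ², a Normal(μ₀, σ₀²) prior on μ is conjugate. Posterior precision = 1/σ₀² + n/σ²; posterior mean is the precision-weighted average of μ₀ and x̄.
σ₀² = 24.68² = 609.1024, σ² = 16.24² = 263.7376. Prior precision 1/σ₀² = 1/609.1024; data precision n/σ² = 14/263.7376.
w = (n/σ²)/(1/σ₀² + n/σ²) = n·σ₀²/(σ² + n·σ₀²) = 14·609.1024/(263.7376 + 14·609.1024) = 8527.4336/8791.1712 = 0.9700.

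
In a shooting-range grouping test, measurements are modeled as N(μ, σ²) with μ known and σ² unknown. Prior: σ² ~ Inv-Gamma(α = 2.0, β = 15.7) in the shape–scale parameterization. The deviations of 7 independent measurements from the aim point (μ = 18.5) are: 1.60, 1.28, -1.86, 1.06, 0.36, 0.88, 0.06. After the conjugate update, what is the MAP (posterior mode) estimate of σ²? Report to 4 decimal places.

With known mean μ and an Inverse-Gamma(α, β) prior on σ², the Normal likelihood is conjugate: posterior is Inv-Gamma(α + n/2, β + Σ(xᵢ−μ)²/2).
Σ(xᵢ−μ)² = (1.60)² + (1.28)² + (-1.86)² + (1.06)² + (0.36)² + (0.88)² + (0.06)² = 9.6892.
Posterior: Inv-Gamma(2.0 + 7/2, 15.7 + 9.6892/2) = Inv-Gamma(5.50, 20.54460).
Mode = β/(α+1) = 20.54460/6.50 = 3.1607.

3.1607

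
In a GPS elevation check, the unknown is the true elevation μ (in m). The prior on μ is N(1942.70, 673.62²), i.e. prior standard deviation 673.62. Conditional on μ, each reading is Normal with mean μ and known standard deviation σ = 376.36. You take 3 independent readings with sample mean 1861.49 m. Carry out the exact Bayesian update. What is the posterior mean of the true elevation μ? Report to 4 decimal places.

1869.1438

For Normal data with known variance σ², a Normal(μ₀, σ₀²) prior on μ is conjugate. Posterior precision = 1/σ₀² + n/σ²; posterior mean is the precision-weighted average of μ₀ and x̄.
n·x̄ = 3·1861.49 = 5584.47.
σ₀² = 673.62² = 453763.9044, σ² = 376.36² = 141646.8496; σ² + n·σ₀² = 141646.8496 + 3·453763.9044 = 1502938.5628.
Posterior mean = (μ₀/σ₀² + n·x̄/σ²)/(1/σ₀² + n/σ²) = (σ²·μ₀ + σ₀²·n·x̄)/(σ² + n·σ₀²) = (141646.8496·1942.70 + 453763.9044·5584.47)/1502938.5628 = 2809208245.922588/1502938.5628 = 1869.1438.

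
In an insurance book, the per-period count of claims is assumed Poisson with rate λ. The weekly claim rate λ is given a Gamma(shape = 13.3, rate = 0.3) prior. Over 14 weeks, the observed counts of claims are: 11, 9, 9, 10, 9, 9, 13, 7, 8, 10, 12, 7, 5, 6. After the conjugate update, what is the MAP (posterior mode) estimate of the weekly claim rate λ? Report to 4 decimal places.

With a Gamma(shape α, rate β) prior, the Poisson likelihood is conjugate: the posterior is Gamma(α + ΣXᵢ, β + n).
Sum of counts S = 125 over n = 14 weeks.
Posterior: Gamma(α+S, β+n) = Gamma(13.3+125, 0.3+14) = Gamma(138.3, 14.3).
Mode of Gamma(α,β) for α≥1 is (α−1)/β = 137.3/14.3 = 9.6014.

9.6014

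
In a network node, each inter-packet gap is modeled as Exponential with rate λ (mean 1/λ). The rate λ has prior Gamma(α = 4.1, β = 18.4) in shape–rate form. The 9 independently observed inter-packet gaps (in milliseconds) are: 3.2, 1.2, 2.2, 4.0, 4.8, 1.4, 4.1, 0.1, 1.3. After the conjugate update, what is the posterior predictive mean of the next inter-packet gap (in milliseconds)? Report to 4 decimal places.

With a Gamma(shape α, rate β) prior on the exponential rate λ, the posterior after n observations with total T = Σxᵢ is Gamma(α+n, β+T).
Sum of observations T = 22.3 milliseconds; n = 9.
Posterior: Gamma(4.1+9, 18.4+22.3) = Gamma(13.1, 40.7).
The predictive distribution for the next observation is Lomax; its mean is β/(α−1) = 40.7/12.1 = 3.3636.

3.3636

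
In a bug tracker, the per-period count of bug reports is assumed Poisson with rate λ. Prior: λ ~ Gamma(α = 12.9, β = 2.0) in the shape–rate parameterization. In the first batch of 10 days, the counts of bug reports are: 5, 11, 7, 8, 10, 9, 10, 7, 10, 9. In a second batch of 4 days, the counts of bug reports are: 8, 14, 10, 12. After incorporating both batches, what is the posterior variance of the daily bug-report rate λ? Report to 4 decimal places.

With a Gamma(shape α, rate β) prior, the Poisson likelihood is conjugate: the posterior is Gamma(α + ΣXᵢ, β + n).
Batch 1: sum of counts S = 86 over n = 10 days.
After batch 1: Gamma(α+S, β+n) = Gamma(12.9+86, 2.0+10) = Gamma(98.9, 12.0).
Batch 2: sum of counts S = 44 over n = 4 days.
After batch 2: Gamma(α+S, β+n) = Gamma(98.9+44, 12.0+4) = Gamma(142.9, 16.0).
Var = α/β² = 142.9/16.0² = 0.5582.

0.5582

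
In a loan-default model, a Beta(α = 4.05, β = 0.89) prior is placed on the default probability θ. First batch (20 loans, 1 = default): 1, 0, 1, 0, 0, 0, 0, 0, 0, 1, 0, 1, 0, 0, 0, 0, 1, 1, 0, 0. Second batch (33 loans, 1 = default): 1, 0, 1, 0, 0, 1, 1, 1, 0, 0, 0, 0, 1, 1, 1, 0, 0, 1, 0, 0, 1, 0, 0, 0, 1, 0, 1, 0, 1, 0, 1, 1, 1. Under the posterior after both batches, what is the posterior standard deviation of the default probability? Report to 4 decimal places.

The Beta prior is conjugate to a Binomial/Bernoulli likelihood; the update adds successes to α and failures to β.
After batch 1: Beta(4.05+6, 0.89+14) = Beta(10.05, 14.89).
After batch 2: Beta(10.05+16, 14.89+17) = Beta(26.05, 31.89).
Var = αβ/((α+β)²(α+β+1)) = 26.05·31.89/(57.94²·58.94) = 0.00419851; SD = √0.00419851 = 0.0648.

0.0648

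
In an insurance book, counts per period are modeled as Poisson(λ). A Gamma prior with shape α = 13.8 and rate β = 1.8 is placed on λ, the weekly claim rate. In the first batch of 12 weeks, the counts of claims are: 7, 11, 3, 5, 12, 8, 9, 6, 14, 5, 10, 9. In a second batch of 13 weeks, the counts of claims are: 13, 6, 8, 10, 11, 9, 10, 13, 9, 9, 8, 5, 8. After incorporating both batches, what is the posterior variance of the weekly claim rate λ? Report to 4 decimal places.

With a Gamma(shape α, rate β) prior, the Poisson likelihood is conjugate: the posterior is Gamma(α + ΣXᵢ, β + n).
Batch 1: sum of counts S = 99 over n = 12 weeks.
After batch 1: Gamma(α+S, β+n) = Gamma(13.8+99, 1.8+12) = Gamma(112.8, 13.8).
Batch 2: sum of counts S = 119 over n = 13 weeks.
After batch 2: Gamma(α+S, β+n) = Gamma(112.8+119, 13.8+13) = Gamma(231.8, 26.8).
Var = α/β² = 231.8/26.8² = 0.3227.

0.3227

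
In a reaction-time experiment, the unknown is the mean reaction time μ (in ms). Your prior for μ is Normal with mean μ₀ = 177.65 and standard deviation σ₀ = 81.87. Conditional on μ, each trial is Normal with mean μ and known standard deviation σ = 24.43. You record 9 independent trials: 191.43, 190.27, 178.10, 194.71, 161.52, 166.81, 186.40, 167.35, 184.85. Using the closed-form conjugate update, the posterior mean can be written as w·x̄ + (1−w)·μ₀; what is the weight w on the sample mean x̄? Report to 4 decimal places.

0.9902

For Normal data with known variance σ², a Normal(μ₀, σ₀²) prior on μ is conjugate. Posterior precision = 1/σ₀² + n/σ²; posterior mean is the precision-weighted average of μ₀ and x̄.
σ₀² = 81.87² = 6702.6969, σ² = 24.43² = 596.8249. Prior precision 1/σ₀² = 1/6702.6969; data precision n/σ² = 9/596.8249.
w = (n/σ²)/(1/σ₀² + n/σ²) = n·σ₀²/(σ² + n·σ₀²) = 9·6702.6969/(596.8249 + 9·6702.6969) = 60324.2721/60921.097 = 0.9902.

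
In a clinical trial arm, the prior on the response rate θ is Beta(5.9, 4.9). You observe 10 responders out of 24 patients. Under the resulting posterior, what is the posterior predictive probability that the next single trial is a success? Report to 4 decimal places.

The Beta prior is conjugate to a Binomial/Bernoulli likelihood; the update adds successes to α and failures to β.
Posterior: Beta(α+k, β+n−k) = Beta(5.9+10, 4.9+14) = Beta(15.9, 18.9).
For a single future Bernoulli trial, P(success | data) = α/(α+β) = 0.4569.

0.4569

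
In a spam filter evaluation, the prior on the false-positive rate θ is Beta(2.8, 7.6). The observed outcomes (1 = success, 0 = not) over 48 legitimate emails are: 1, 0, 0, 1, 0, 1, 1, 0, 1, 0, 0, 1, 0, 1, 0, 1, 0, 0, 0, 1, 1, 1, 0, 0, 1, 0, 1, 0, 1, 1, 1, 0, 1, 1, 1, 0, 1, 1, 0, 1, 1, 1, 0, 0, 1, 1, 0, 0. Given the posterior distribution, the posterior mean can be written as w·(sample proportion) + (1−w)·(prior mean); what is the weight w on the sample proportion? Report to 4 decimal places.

The Beta prior is conjugate to a Binomial/Bernoulli likelihood; the update adds successes to α and failures to β.
Posterior mean = (α₀+k)/(α₀+β₀+n) = [n/(α₀+β₀+n)]·(k/n) + [(α₀+β₀)/(α₀+β₀+n)]·α₀/(α₀+β₀), so only n and the prior enter the weight.
The weight on the data is w = n/(α₀+β₀+n) = 48/(2.8+7.6+48) = 48/58.4 = 0.8219.

0.8219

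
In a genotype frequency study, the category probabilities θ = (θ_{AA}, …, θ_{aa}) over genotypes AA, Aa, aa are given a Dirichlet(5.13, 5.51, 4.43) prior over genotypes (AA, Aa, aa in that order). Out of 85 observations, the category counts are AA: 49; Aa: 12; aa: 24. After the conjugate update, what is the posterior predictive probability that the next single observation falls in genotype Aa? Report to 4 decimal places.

0.1750

The Dirichlet prior is conjugate to the Multinomial likelihood: each posterior αⱼ = prior αⱼ + observed count nⱼ.
Posterior concentration: (54.13, 17.51, 28.43), total = 100.07.
P(next = Aa | data) = α_{Aa}/Σα = 0.1750.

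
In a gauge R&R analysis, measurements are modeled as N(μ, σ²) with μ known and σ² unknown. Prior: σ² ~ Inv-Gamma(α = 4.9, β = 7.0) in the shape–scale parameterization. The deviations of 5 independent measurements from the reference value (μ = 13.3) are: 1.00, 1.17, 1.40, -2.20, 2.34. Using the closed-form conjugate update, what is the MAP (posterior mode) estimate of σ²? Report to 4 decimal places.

1.7050

With known mean μ and an Inverse-Gamma(α, β) prior on σ², the Normal likelihood is conjugate: posterior is Inv-Gamma(α + n/2, β + Σ(xᵢ−μ)²/2).
Σ(xᵢ−μ)² = (1.00)² + (1.17)² + (1.40)² + (-2.20)² + (2.34)² = 14.6445.
Posterior: Inv-Gamma(4.9 + 5/2, 7.0 + 14.6445/2) = Inv-Gamma(7.40, 14.32225).
Mode = β/(α+1) = 14.32225/8.40 = 1.7050.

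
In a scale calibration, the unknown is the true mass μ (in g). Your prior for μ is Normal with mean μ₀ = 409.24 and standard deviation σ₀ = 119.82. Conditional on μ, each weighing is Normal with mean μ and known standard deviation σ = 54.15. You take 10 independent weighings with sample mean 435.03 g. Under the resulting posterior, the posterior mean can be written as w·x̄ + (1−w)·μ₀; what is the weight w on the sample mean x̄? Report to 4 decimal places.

For Normal data with known variance σ², a Normal(μ₀, σ₀²) prior on μ is conjugate. Posterior precision = 1/σ₀² + n/σ²; posterior mean is the precision-weighted average of μ₀ and x̄.
σ₀² = 119.82² = 14356.8324, σ² = 54.15² = 2932.2225. Prior precision 1/σ₀² = 1/14356.8324; data precision n/σ² = 10/2932.2225.
w = (n/σ²)/(1/σ₀² + n/σ²) = n·σ₀²/(σ² + n·σ₀²) = 10·14356.8324/(2932.2225 + 10·14356.8324) = 143568.324/146500.5465 = 0.9800.

0.9800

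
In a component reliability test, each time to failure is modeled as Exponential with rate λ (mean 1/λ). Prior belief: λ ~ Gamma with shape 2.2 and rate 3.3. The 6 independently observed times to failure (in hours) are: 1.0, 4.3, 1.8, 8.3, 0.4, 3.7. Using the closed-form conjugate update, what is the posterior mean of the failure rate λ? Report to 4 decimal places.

With a Gamma(shape α, rate β) prior on the exponential rate λ, the posterior after n observations with total T = Σxᵢ is Gamma(α+n, β+T).
Sum of observations T = 19.5 hours; n = 6.
Posterior: Gamma(2.2+6, 3.3+19.5) = Gamma(8.2, 22.8).
Posterior mean of λ = α/β = 8.2/22.8 = 0.3596.

0.3596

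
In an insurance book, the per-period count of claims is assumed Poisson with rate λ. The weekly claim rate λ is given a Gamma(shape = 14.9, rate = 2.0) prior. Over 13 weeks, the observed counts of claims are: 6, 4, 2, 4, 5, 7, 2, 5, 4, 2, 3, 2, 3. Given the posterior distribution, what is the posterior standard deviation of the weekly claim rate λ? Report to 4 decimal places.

With a Gamma(shape α, rate β) prior, the Poisson likelihood is conjugate: the posterior is Gamma(α + ΣXᵢ, β + n).
Sum of counts S = 49 over n = 13 weeks.
Posterior: Gamma(α+S, β+n) = Gamma(14.9+49, 2.0+13) = Gamma(63.9, 15.0).
SD = √α/β = √63.9/15.0 = 0.5329.

0.5329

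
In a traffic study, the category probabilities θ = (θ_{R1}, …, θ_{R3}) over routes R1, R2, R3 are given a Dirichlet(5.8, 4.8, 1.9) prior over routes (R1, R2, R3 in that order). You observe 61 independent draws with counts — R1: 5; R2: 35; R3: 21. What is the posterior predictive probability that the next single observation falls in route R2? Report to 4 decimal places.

0.5415

The Dirichlet prior is conjugate to the Multinomial likelihood: each posterior αⱼ = prior αⱼ + observed count nⱼ.
Posterior concentration: (10.8, 39.8, 22.9), total = 73.5.
P(next = R2 | data) = α_{R2}/Σα = 0.5415.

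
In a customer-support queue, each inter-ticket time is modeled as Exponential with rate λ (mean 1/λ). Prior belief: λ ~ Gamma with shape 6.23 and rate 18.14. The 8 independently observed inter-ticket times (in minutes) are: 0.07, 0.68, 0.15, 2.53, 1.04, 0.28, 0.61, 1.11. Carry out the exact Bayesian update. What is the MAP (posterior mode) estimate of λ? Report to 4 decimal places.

With a Gamma(shape α, rate β) prior on the exponential rate λ, the posterior after n observations with total T = Σxᵢ is Gamma(α+n, β+T).
Sum of observations T = 6.47 minutes; n = 8.
Posterior: Gamma(6.23+8, 18.14+6.47) = Gamma(14.23, 24.61).
Mode = (α−1)/β = 0.5376.

0.5376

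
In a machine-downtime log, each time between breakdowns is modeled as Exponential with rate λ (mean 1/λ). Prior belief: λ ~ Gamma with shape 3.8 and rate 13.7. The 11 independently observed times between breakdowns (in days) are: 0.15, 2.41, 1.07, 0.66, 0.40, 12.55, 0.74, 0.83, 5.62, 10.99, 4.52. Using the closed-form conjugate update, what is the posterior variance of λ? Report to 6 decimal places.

With a Gamma(shape α, rate β) prior on the exponential rate λ, the posterior after n observations with total T = Σxᵢ is Gamma(α+n, β+T).
Sum of observations T = 39.94 days; n = 11.
Posterior: Gamma(3.8+11, 13.7+39.94) = Gamma(14.8, 53.64).
Var = α/β² = 0.005144.

0.005144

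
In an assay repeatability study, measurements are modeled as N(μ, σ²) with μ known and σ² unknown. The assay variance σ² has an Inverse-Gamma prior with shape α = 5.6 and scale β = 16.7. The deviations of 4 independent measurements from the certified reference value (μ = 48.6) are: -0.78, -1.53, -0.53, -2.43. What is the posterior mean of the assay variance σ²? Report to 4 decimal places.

With known mean μ and an Inverse-Gamma(α, β) prior on σ², the Normal likelihood is conjugate: posterior is Inv-Gamma(α + n/2, β + Σ(xᵢ−μ)²/2).
Σ(xᵢ−μ)² = (-0.78)² + (-1.53)² + (-0.53)² + (-2.43)² = 9.1351.
Posterior: Inv-Gamma(5.6 + 4/2, 16.7 + 9.1351/2) = Inv-Gamma(7.60, 21.26755).
E[σ²|data] = β/(α−1) = 21.26755/6.60 = 3.2224.

3.2224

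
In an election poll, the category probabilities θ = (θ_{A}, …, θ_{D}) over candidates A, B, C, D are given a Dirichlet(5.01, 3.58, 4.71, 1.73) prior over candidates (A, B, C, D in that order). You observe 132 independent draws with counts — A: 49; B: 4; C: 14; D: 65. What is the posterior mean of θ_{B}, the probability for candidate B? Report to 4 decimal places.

The Dirichlet prior is conjugate to the Multinomial likelihood: each posterior αⱼ = prior αⱼ + observed count nⱼ.
Posterior concentration: (54.01, 7.58, 18.71, 66.73), total = 147.03.
E[θ_{B}|data] = α_{B}/Σα = 7.58/147.03 = 0.0516.

0.0516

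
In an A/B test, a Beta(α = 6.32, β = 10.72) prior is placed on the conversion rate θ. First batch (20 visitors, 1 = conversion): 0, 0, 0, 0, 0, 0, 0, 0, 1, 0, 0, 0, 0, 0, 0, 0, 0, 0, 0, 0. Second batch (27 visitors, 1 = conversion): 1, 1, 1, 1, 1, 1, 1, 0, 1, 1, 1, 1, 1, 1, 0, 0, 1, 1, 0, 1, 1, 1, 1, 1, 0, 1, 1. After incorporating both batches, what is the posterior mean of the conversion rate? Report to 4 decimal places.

0.4578

The Beta prior is conjugate to a Binomial/Bernoulli likelihood; the update adds successes to α and failures to β.
After batch 1: Beta(6.32+1, 10.72+19) = Beta(7.32, 29.72).
After batch 2: Beta(7.32+22, 29.72+5) = Beta(29.32, 34.72).
Posterior mean = α/(α+β) = 29.32/64.04 = 0.4578.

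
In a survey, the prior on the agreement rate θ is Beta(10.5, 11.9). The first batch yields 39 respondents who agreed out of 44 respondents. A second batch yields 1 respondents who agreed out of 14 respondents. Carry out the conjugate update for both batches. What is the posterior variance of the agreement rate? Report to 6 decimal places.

The Beta prior is conjugate to a Binomial/Bernoulli likelihood; the update adds successes to α and failures to β.
After batch 1: Beta(10.5+39, 11.9+5) = Beta(49.5, 16.9).
After batch 2: Beta(49.5+1, 16.9+13) = Beta(50.5, 29.9).
Var = αβ/((α+β)²(α+β+1)) = 50.5·29.9/(80.4²·81.4) = 0.002870.

0.002870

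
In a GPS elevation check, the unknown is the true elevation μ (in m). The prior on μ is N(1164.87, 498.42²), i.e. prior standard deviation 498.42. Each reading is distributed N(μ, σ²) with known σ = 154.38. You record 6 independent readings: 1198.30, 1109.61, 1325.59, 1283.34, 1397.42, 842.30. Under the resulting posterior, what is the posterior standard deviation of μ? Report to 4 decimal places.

For Normal data with known variance σ², a Normal(μ₀, σ₀²) prior on μ is conjugate. Posterior precision = 1/σ₀² + n/σ²; posterior mean is the precision-weighted average of μ₀ and x̄.
σ₀² = 498.42² = 248422.4964, σ² = 154.38² = 23833.1844; σ² + n·σ₀² = 23833.1844 + 6·248422.4964 = 1514368.1628.
Posterior precision = 1/σ₀² + n/σ² = 1/248422.4964 + 6/23833.1844 = (σ² + n·σ₀²)/(σ₀²σ²) = 1514368.1628/(248422.4964·23833.1844); posterior variance σₙ² = σ₀²σ²/(σ² + n·σ₀²) = 248422.4964·23833.1844/1514368.1628 = 3909.682805.
Posterior SD = √σₙ² = √(248422.4964·23833.1844/1514368.1628) = 62.5275.

62.5275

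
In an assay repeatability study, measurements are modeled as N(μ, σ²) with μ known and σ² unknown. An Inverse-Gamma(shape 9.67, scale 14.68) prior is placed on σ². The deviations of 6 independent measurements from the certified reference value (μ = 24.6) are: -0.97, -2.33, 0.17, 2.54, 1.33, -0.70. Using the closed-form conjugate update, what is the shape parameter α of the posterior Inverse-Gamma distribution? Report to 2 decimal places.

With known mean μ and an Inverse-Gamma(α, β) prior on σ², the Normal likelihood is conjugate: posterior is Inv-Gamma(α + n/2, β + Σ(xᵢ−μ)²/2).
Σ(xᵢ−μ)² = (-0.97)² + (-2.33)² + (0.17)² + (2.54)² + (1.33)² + (-0.70)² = 15.1092.
Posterior: Inv-Gamma(9.67 + 6/2, 14.68 + 15.1092/2) = Inv-Gamma(12.67, 22.23460).
Posterior α = 12.67.

12.67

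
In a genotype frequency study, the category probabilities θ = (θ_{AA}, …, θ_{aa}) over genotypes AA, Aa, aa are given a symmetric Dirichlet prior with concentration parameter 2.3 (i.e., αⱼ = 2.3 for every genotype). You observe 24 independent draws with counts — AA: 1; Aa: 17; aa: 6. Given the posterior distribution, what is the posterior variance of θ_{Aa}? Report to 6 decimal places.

The Dirichlet prior is conjugate to the Multinomial likelihood: each posterior αⱼ = prior αⱼ + observed count nⱼ.
Posterior concentration: (3.3, 19.3, 8.3), total = 30.9.
Var[θ_j] = α_j(Σα−α_j)/((Σα)²(Σα+1)) = 19.3·11.6/(30.9²·31.9) = 0.007350.

0.007350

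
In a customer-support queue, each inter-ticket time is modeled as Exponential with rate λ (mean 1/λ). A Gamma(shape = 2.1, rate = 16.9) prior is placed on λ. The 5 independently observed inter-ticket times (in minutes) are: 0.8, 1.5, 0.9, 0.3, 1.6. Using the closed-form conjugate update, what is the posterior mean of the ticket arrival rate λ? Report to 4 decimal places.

0.3227

With a Gamma(shape α, rate β) prior on the exponential rate λ, the posterior after n observations with total T = Σxᵢ is Gamma(α+n, β+T).
Sum of observations T = 5.1 minutes; n = 5.
Posterior: Gamma(2.1+5, 16.9+5.1) = Gamma(7.1, 22.0).
Posterior mean of λ = α/β = 7.1/22.0 = 0.3227.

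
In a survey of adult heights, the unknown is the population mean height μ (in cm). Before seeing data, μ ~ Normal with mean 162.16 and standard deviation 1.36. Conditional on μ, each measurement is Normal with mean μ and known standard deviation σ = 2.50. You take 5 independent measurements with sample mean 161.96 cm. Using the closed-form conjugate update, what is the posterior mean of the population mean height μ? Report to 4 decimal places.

For Normal data with known variance σ², a Normal(μ₀, σ₀²) prior on μ is conjugate. Posterior precision = 1/σ₀² + n/σ²; posterior mean is the precision-weighted average of μ₀ and x̄.
n·x̄ = 5·161.96 = 809.8.
σ₀² = 1.36² = 1.8496, σ² = 2.50² = 6.25; σ² + n·σ₀² = 6.25 + 5·1.8496 = 15.498.
Posterior mean = (μ₀/σ₀² + n·x̄/σ²)/(1/σ₀² + n/σ²) = (σ²·μ₀ + σ₀²·n·x̄)/(σ² + n·σ₀²) = (6.25·162.16 + 1.8496·809.8)/15.498 = 2511.30608/15.498 = 162.0407.

162.0407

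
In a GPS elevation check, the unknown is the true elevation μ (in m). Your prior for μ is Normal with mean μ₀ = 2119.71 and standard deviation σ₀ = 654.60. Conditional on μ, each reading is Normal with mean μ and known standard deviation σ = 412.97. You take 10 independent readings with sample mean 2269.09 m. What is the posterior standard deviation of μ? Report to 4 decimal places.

128.0689

For Normal data with known variance σ², a Normal(μ₀, σ₀²) prior on μ is conjugate. Posterior precision = 1/σ₀² + n/σ²; posterior mean is the precision-weighted average of μ₀ and x̄.
σ₀² = 654.60² = 428501.16, σ² = 412.97² = 170544.2209; σ² + n·σ₀² = 170544.2209 + 10·428501.16 = 4455555.8209.
Posterior precision = 1/σ₀² + n/σ² = 1/428501.16 + 10/170544.2209 = (σ² + n·σ₀²)/(σ₀²σ²) = 4455555.8209/(428501.16·170544.2209); posterior variance σₙ² = σ₀²σ²/(σ² + n·σ₀²) = 428501.16·170544.2209/4455555.8209 = 16401.634145.
Posterior SD = √σₙ² = √(428501.16·170544.2209/4455555.8209) = 128.0689.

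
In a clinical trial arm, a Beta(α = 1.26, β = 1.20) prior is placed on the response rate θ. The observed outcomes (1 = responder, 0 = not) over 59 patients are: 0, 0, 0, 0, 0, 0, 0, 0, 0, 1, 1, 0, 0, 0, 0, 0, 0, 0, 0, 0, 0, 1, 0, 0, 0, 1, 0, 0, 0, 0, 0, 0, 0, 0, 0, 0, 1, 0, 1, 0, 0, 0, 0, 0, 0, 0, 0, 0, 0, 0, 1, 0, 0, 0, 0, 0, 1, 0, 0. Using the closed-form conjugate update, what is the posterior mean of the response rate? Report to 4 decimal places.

0.1507

The Beta prior is conjugate to a Binomial/Bernoulli likelihood; the update adds successes to α and failures to β.
Posterior: Beta(α+k, β+n−k) = Beta(1.26+8, 1.20+51) = Beta(9.26, 52.20).
Posterior mean = α/(α+β) = 9.26/61.46 = 0.1507.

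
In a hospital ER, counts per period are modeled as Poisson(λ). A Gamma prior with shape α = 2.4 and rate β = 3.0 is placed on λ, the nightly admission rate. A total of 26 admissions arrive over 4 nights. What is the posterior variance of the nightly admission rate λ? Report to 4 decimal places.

With a Gamma(shape α, rate β) prior, the Poisson likelihood is conjugate: the posterior is Gamma(α + ΣXᵢ, β + n).
Posterior: Gamma(α+S, β+n) = Gamma(2.4+26, 3.0+4) = Gamma(28.4, 7.0).
Var = α/β² = 28.4/7.0² = 0.5796.

0.5796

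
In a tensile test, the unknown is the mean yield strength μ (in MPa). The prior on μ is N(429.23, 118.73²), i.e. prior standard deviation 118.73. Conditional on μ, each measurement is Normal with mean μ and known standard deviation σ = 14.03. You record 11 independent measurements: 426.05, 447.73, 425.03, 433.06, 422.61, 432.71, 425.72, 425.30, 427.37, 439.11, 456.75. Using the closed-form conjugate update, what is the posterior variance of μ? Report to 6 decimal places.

For Normal data with known variance σ², a Normal(μ₀, σ₀²) prior on μ is conjugate. Posterior precision = 1/σ₀² + n/σ²; posterior mean is the precision-weighted average of μ₀ and x̄.
σ₀² = 118.73² = 14096.8129, σ² = 14.03² = 196.8409; σ² + n·σ₀² = 196.8409 + 11·14096.8129 = 155261.7828.
Posterior precision = 1/σ₀² + n/σ² = 1/14096.8129 + 11/196.8409 = (σ² + n·σ₀²)/(σ₀²σ²) = 155261.7828/(14096.8129·196.8409); posterior variance σₙ² = σ₀²σ²/(σ² + n·σ₀²) = 14096.8129·196.8409/155261.7828 = 17.871940.

17.871940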